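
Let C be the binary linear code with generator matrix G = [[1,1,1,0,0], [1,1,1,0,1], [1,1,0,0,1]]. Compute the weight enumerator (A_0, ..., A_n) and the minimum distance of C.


Weight distribution: A_0 = 1, A_1 = 2, A_2 = 2, A_3 = 2, A_4 = 1. Minimum distance d = 1.

Enumerate all 2^3 = 8 messages m ∈ F_2^3.
For each, compute codeword c = mG in F_2^5, then tally its weight.
  m = 000 → c = 00000, weight = 0.
  m = 100 → c = 11100, weight = 3.
  m = 010 → c = 11101, weight = 4.
  m = 110 → c = 00001, weight = 1.
  m = 001 → c = 11001, weight = 3.
  m = 101 → c = 00101, weight = 2.
  m = 011 → c = 00100, weight = 1.
  m = 111 → c = 11000, weight = 2.
Tally weights:
  weight 0: 1 codewords.
  weight 1: 2 codewords.
  weight 2: 2 codewords.
  weight 3: 2 codewords.
  weight 4: 1 codewords.
Minimum distance d = smallest w > 0 with A_w > 0 = 1.
Sanity: Σ A_w = 8 = 2^3 = 8 ✓.


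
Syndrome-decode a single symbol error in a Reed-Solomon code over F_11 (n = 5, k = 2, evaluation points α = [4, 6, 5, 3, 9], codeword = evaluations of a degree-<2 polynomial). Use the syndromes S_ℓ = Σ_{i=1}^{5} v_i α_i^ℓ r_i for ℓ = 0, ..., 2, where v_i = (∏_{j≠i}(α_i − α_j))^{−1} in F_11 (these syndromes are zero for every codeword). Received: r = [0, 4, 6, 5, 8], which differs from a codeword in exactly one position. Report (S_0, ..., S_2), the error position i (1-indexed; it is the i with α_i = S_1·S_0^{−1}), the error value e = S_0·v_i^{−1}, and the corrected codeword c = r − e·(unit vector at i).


S = (9, 10, 5), error at position 2, error magnitude e = 3, c = [0, 1, 6, 5, 8].

Step 1: column multipliers v_i = (∏_{j≠i}(α_i − α_j))^{−1} mod 11.
  i = 1 (α = 4): (4−6)(4−5)(4−3)(4−9) = (−2)·(−1)·1·(−5) = −10 ≡ 1, so v_1 = 1^{−1} = 1 (mod 11).
  i = 2 (α = 6): (6−4)(6−5)(6−3)(6−9) = 2·1·3·(−3) = −18 ≡ 4, so v_2 = 4^{−1} = 3 (mod 11).
  i = 3 (α = 5): (5−4)(5−6)(5−3)(5−9) = 1·(−1)·2·(−4) = 8 ≡ 8, so v_3 = 8^{−1} = 7 (mod 11).
  i = 4 (α = 3): (3−4)(3−6)(3−5)(3−9) = (−1)·(−3)·(−2)·(−6) = 36 ≡ 3, so v_4 = 3^{−1} = 4 (mod 11).
  i = 5 (α = 9): (9−4)(9−6)(9−5)(9−3) = 5·3·4·6 = 360 ≡ 8, so v_5 = 8^{−1} = 7 (mod 11).
  v = [1, 3, 7, 4, 7].
Step 2: syndromes of r = [0, 4, 6, 5, 8] (all sums mod 11).
  S_0 = Σ v_i r_i = 1·0 + 3·4 + 7·6 + 4·5 + 7·8 = 130 ≡ 9.
  S_1 = Σ v_i α_i r_i = 1·4·0 + 3·6·4 + 7·5·6 + 4·3·5 + 7·9·8 = 846 ≡ 10.
  α_i^2 mod 11 = [5, 3, 3, 9, 4].
  S_2 = Σ v_i α_i^2 r_i = 1·5·0 + 3·3·4 + 7·3·6 + 4·9·5 + 7·4·8 = 566 ≡ 5.
  S = (9, 10, 5) ≠ 0, so r is not a codeword (an error is present).
Step 3: locate the error. For a single error e at position i, S_ℓ = v_i·e·α_i^ℓ, so α_err = S_1/S_0.
  S_0^{−1} = 9^{−1} = 5 (mod 11), so α_err = 10·5 = 50 ≡ 6 = α_2. Error position i = 2.
  Consistency check: S_2/S_1 = 5·10 = 50 ≡ 6 = α_err ✓ (single-error assumption holds).
Step 4: error magnitude e = S_0/v_2 = S_0·∏_{j≠2}(α_2 − α_j) = 9·4 = 36 ≡ 3 (mod 11).
Step 5: correct position 2: c_2 = r_2 − e = 4 − 3 ≡ 1 (mod 11). Hence c = [0, 1, 6, 5, 8].
  Check: interpolating c through the α_i gives m(x) = 9 + 6·x (degree < 2) with m(α_i) = c_i for every i, so c is indeed a codeword.


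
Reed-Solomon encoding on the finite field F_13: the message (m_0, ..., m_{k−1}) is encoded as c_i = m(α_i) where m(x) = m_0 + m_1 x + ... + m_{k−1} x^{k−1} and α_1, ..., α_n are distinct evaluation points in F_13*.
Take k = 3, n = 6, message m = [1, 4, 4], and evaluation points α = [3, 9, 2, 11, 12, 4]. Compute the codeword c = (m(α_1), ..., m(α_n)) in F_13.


c = [10, 10, 12, 9, 1, 3]

Message polynomial: m(x) = 1 + 4·x + 4·x^2 (mod 13).
For each evaluation point α_i, compute m(α_i) mod 13:
  α_1 = 3: Horner steps 4 → 3 → 10, so m(3) = 10.
  α_2 = 9: Horner steps 4 → 1 → 10, so m(9) = 10.
  α_3 = 2: Horner steps 4 → 12 → 12, so m(2) = 12.
  α_4 = 11: Horner steps 4 → 9 → 9, so m(11) = 9.
  α_5 = 12: Horner steps 4 → 0 → 1, so m(12) = 1.
  α_6 = 4: Horner steps 4 → 7 → 3, so m(4) = 3.
Codeword c = [10, 10, 12, 9, 1, 3] ∈ F_13^6.


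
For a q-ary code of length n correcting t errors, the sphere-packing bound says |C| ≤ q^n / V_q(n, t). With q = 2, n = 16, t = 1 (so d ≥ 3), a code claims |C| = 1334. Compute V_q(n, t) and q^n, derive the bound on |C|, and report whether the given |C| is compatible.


V_q(n, t) = 17, q^n = 65536, Hamming bound = 3855, |C| = 1334 ≤ bound (satisfied).

Step 1: Compute V_q(n, t) = Σ_{j=0}^1 C(n, j) (q−1)^j.
  j = 0: C(16,0)·(1)^0 = 1·1 = 1.
  j = 1: C(16,1)·(1)^1 = 16·1 = 16.
  V_q(n, t) = 1 + 16 = 17.
Step 2: q^n = 2^16 = 65536.
Step 3: Hamming bound ⌊q^n / V_q(n,t)⌋ = ⌊65536/17⌋ = 3855.
Step 4: Compare |C| = 1334 to 3855: satisfied.
The claimed |C| lies below the Hamming bound.


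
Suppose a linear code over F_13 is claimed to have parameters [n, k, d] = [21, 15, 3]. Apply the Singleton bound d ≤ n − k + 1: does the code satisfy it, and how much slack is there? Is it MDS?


Singleton RHS = n − k + 1 = 7, slack = 4, bound satisfied, not MDS.

Singleton bound: d ≤ n − k + 1.
Here n = 21, k = 15, so n − k + 1 = 7.
Given d = 3, check d ≤ 7: YES.
Slack = (n − k + 1) − d = 4.
The code is NOT MDS (slack = 4 > 0).
Description: the claimed parameters are [21, 15, 3]_13; such a code would be non-MDS.


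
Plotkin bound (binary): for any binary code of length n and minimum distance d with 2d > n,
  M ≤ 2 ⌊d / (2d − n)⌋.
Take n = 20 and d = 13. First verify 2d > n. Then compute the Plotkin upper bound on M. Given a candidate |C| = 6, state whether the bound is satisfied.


Plotkin bound M ≤ 4; given |C| = 6 > bound (violated).

Check applicability: 2d = 26, n = 20.
2d − n = 6 > 0, so Plotkin applies.
Compute d/(2d−n) = 13/6 ≈ 2.1667.
⌊d/(2d−n)⌋ = 2.
Plotkin bound: M ≤ 2·2 = 4.
Given |C| = 6, check: VIOLATED.
This |C| is above the Plotkin bound, so no binary code with n = 20, d = 13 and 6 codewords exists.


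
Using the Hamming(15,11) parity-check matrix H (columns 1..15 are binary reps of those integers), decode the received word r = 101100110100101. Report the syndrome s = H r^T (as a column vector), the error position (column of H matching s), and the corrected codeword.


s = (0, 0, 0, 1)^T, error position = 1, corrected codeword c = 001100110100101

Compute s = H r^T mod 2 one row at a time:
  s_1 = 1 + 0 + 1 + 0 + 0 + 1 + 0 + 1 = 4 ≡ 0 (mod 2).
  s_2 = 1 + 0 + 0 + 1 + 0 + 1 + 0 + 1 = 4 ≡ 0 (mod 2).
  s_3 = 0 + 1 + 0 + 1 + 1 + 0 + 0 + 1 = 4 ≡ 0 (mod 2).
  s_4 = 1 + 1 + 0 + 1 + 0 + 0 + 1 + 1 = 5 ≡ 1 (mod 2).
s = (0, 0, 0, 1)^T — this equals column 1 of H (binary 0001), so error is at position 1.
Correct: flip bit 1 of r = 101100110100101 to get c = 001100110100101.


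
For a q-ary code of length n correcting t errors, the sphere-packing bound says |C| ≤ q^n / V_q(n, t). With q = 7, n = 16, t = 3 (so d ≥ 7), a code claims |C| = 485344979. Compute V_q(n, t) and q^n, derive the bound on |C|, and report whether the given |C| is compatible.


V_q(n, t) = 125377, q^n = 33232930569601, Hamming bound = 265064011, |C| = 485344979 > bound (violated).

Step 1: Compute V_q(n, t) = Σ_{j=0}^3 C(n, j) (q−1)^j.
  j = 0: C(16,0)·(6)^0 = 1·1 = 1.
  j = 1: C(16,1)·(6)^1 = 16·6 = 96.
  j = 2: C(16,2)·(6)^2 = 120·36 = 4320.
  j = 3: C(16,3)·(6)^3 = 560·216 = 120960.
  V_q(n, t) = 1 + 96 + 4320 + 120960 = 125377.
Step 2: q^n = 7^16 = 33232930569601.
Step 3: Hamming bound ⌊q^n / V_q(n,t)⌋ = ⌊33232930569601/125377⌋ = 265064011.
Step 4: Compare |C| = 485344979 to 265064011: violated.
The claimed |C| lies above the Hamming bound, so no 7-ary code of length 16 with d ≥ 7 can have 485344979 codewords.


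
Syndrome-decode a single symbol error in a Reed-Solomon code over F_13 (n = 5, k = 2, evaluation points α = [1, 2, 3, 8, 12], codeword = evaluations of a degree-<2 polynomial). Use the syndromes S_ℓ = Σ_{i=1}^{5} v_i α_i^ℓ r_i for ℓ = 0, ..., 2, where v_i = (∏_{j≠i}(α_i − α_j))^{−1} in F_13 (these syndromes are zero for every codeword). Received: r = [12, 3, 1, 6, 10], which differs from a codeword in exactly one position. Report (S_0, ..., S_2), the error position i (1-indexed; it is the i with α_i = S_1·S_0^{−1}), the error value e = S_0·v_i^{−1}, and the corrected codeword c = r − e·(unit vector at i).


S = (11, 9, 5), error at position 2, error magnitude e = 3, c = [12, 0, 1, 6, 10].

Step 1: column multipliers v_i = (∏_{j≠i}(α_i − α_j))^{−1} mod 13.
  i = 1 (α = 1): (1−2)(1−3)(1−8)(1−12) = (−1)·(−2)·(−7)·(−11) = 154 ≡ 11, so v_1 = 11^{−1} = 6 (mod 13).
  i = 2 (α = 2): (2−1)(2−3)(2−8)(2−12) = 1·(−1)·(−6)·(−10) = −60 ≡ 5, so v_2 = 5^{−1} = 8 (mod 13).
  i = 3 (α = 3): (3−1)(3−2)(3−8)(3−12) = 2·1·(−5)·(−9) = 90 ≡ 12, so v_3 = 12^{−1} = 12 (mod 13).
  i = 4 (α = 8): (8−1)(8−2)(8−3)(8−12) = 7·6·5·(−4) = −840 ≡ 5, so v_4 = 5^{−1} = 8 (mod 13).
  i = 5 (α = 12): (12−1)(12−2)(12−3)(12−8) = 11·10·9·4 = 3960 ≡ 8, so v_5 = 8^{−1} = 5 (mod 13).
  v = [6, 8, 12, 8, 5].
Step 2: syndromes of r = [12, 3, 1, 6, 10] (all sums mod 13).
  S_0 = Σ v_i r_i = 6·12 + 8·3 + 12·1 + 8·6 + 5·10 = 206 ≡ 11.
  S_1 = Σ v_i α_i r_i = 6·1·12 + 8·2·3 + 12·3·1 + 8·8·6 + 5·12·10 = 1140 ≡ 9.
  α_i^2 mod 13 = [1, 4, 9, 12, 1].
  S_2 = Σ v_i α_i^2 r_i = 6·1·12 + 8·4·3 + 12·9·1 + 8·12·6 + 5·1·10 = 902 ≡ 5.
  S = (11, 9, 5) ≠ 0, so r is not a codeword (an error is present).
Step 3: locate the error. For a single error e at position i, S_ℓ = v_i·e·α_i^ℓ, so α_err = S_1/S_0.
  S_0^{−1} = 11^{−1} = 6 (mod 13), so α_err = 9·6 = 54 ≡ 2 = α_2. Error position i = 2.
  Consistency check: S_2/S_1 = 5·3 = 15 ≡ 2 = α_err ✓ (single-error assumption holds).
Step 4: error magnitude e = S_0/v_2 = S_0·∏_{j≠2}(α_2 − α_j) = 11·5 = 55 ≡ 3 (mod 13).
Step 5: correct position 2: c_2 = r_2 − e = 3 − 3 ≡ 0 (mod 13). Hence c = [12, 0, 1, 6, 10].
  Check: interpolating c through the α_i gives m(x) = 11 + 1·x (degree < 2) with m(α_i) = c_i for every i, so c is indeed a codeword.


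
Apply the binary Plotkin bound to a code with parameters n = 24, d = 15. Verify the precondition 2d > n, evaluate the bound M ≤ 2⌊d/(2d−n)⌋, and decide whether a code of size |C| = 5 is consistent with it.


Plotkin bound M ≤ 4; given |C| = 5 > bound (violated).

Check applicability: 2d = 30, n = 24.
2d − n = 6 > 0, so Plotkin applies.
Compute d/(2d−n) = 15/6 ≈ 2.5000.
⌊d/(2d−n)⌋ = 2.
Plotkin bound: M ≤ 2·2 = 4.
Given |C| = 5, check: VIOLATED.
This |C| is above the Plotkin bound, so no binary code with n = 24, d = 15 and 5 codewords exists.


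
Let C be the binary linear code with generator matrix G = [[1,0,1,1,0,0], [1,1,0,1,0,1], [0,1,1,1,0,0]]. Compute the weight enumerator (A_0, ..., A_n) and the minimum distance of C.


Weight distribution: A_0 = 1, A_2 = 2, A_3 = 4, A_4 = 1. Minimum distance d = 2.

Enumerate all 2^3 = 8 messages m ∈ F_2^3.
For each, compute codeword c = mG in F_2^6, then tally its weight.
  m = 000 → c = 000000, weight = 0.
  m = 100 → c = 101100, weight = 3.
  m = 010 → c = 110101, weight = 4.
  m = 110 → c = 011001, weight = 3.
  m = 001 → c = 011100, weight = 3.
  m = 101 → c = 110000, weight = 2.
  m = 011 → c = 101001, weight = 3.
  m = 111 → c = 000101, weight = 2.
Tally weights:
  weight 0: 1 codewords.
  weight 2: 2 codewords.
  weight 3: 4 codewords.
  weight 4: 1 codewords.
Minimum distance d = smallest w > 0 with A_w > 0 = 2.
Sanity: Σ A_w = 8 = 2^3 = 8 ✓.


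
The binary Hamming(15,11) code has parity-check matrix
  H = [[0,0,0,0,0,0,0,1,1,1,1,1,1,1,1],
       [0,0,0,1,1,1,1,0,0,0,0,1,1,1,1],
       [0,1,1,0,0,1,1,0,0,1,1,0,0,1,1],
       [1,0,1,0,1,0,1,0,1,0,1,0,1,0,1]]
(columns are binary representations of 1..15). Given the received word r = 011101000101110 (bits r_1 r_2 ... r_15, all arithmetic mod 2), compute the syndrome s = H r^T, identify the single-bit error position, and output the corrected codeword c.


s = (0, 1, 1, 0)^T, error position = 6, corrected codeword c = 011100000101110

Compute s = H r^T mod 2 one row at a time:
  s_1 = 0 + 0 + 1 + 0 + 1 + 1 + 1 + 0 = 4 ≡ 0 (mod 2).
  s_2 = 1 + 0 + 1 + 0 + 1 + 1 + 1 + 0 = 5 ≡ 1 (mod 2).
  s_3 = 1 + 1 + 1 + 0 + 1 + 0 + 1 + 0 = 5 ≡ 1 (mod 2).
  s_4 = 0 + 1 + 0 + 0 + 0 + 0 + 1 + 0 = 2 ≡ 0 (mod 2).
s = (0, 1, 1, 0)^T — this equals column 6 of H (binary 0110), so error is at position 6.
Correct: flip bit 6 of r = 011101000101110 to get c = 011100000101110.


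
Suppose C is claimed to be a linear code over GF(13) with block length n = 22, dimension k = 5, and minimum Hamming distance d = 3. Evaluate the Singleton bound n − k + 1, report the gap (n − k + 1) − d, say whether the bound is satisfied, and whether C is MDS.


Singleton RHS = n − k + 1 = 18, slack = 15, bound satisfied, not MDS.

Singleton bound: d ≤ n − k + 1.
Here n = 22, k = 5, so n − k + 1 = 18.
Given d = 3, check d ≤ 18: YES.
Slack = (n − k + 1) − d = 15.
The code is NOT MDS (slack = 15 > 0).
Description: the claimed parameters are [22, 5, 3]_13; such a code would be non-MDS.


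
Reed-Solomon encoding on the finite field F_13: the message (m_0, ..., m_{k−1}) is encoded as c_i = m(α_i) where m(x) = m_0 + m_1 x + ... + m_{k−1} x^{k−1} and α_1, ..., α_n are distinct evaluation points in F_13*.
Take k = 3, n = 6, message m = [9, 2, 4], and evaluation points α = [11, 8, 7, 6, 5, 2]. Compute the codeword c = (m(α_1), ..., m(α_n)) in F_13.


c = [8, 8, 11, 9, 2, 3]

Message polynomial: m(x) = 9 + 2·x + 4·x^2 (mod 13).
For each evaluation point α_i, compute m(α_i) mod 13:
  α_1 = 11: Horner steps 4 → 7 → 8, so m(11) = 8.
  α_2 = 8: Horner steps 4 → 8 → 8, so m(8) = 8.
  α_3 = 7: Horner steps 4 → 4 → 11, so m(7) = 11.
  α_4 = 6: Horner steps 4 → 0 → 9, so m(6) = 9.
  α_5 = 5: Horner steps 4 → 9 → 2, so m(5) = 2.
  α_6 = 2: Horner steps 4 → 10 → 3, so m(2) = 3.
Codeword c = [8, 8, 11, 9, 2, 3] ∈ F_13^6.


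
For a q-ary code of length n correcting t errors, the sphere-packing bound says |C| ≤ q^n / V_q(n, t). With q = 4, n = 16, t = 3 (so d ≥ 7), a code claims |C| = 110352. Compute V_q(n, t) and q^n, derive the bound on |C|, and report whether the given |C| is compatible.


V_q(n, t) = 16249, q^n = 4294967296, Hamming bound = 264321, |C| = 110352 ≤ bound (satisfied).

Step 1: Compute V_q(n, t) = Σ_{j=0}^3 C(n, j) (q−1)^j.
  j = 0: C(16,0)·(3)^0 = 1·1 = 1.
  j = 1: C(16,1)·(3)^1 = 16·3 = 48.
  j = 2: C(16,2)·(3)^2 = 120·9 = 1080.
  j = 3: C(16,3)·(3)^3 = 560·27 = 15120.
  V_q(n, t) = 1 + 48 + 1080 + 15120 = 16249.
Step 2: q^n = 4^16 = 4294967296.
Step 3: Hamming bound ⌊q^n / V_q(n,t)⌋ = ⌊4294967296/16249⌋ = 264321.
Step 4: Compare |C| = 110352 to 264321: satisfied.
The claimed |C| lies below the Hamming bound.


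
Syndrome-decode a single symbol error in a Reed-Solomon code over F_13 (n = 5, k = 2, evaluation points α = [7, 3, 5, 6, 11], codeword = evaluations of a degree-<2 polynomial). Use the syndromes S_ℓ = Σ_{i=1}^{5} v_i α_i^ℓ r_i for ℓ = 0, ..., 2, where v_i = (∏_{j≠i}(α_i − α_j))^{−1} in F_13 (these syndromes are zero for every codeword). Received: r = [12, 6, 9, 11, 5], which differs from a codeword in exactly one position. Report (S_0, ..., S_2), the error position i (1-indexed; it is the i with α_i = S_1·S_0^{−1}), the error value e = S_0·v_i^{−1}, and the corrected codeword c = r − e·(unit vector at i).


S = (10, 8, 9), error at position 4, error magnitude e = 7, c = [12, 6, 9, 4, 5].

Step 1: column multipliers v_i = (∏_{j≠i}(α_i − α_j))^{−1} mod 13.
  i = 1 (α = 7): (7−3)(7−5)(7−6)(7−11) = 4·2·1·(−4) = −32 ≡ 7, so v_1 = 7^{−1} = 2 (mod 13).
  i = 2 (α = 3): (3−7)(3−5)(3−6)(3−11) = (−4)·(−2)·(−3)·(−8) = 192 ≡ 10, so v_2 = 10^{−1} = 4 (mod 13).
  i = 3 (α = 5): (5−7)(5−3)(5−6)(5−11) = (−2)·2·(−1)·(−6) = −24 ≡ 2, so v_3 = 2^{−1} = 7 (mod 13).
  i = 4 (α = 6): (6−7)(6−3)(6−5)(6−11) = (−1)·3·1·(−5) = 15 ≡ 2, so v_4 = 2^{−1} = 7 (mod 13).
  i = 5 (α = 11): (11−7)(11−3)(11−5)(11−6) = 4·8·6·5 = 960 ≡ 11, so v_5 = 11^{−1} = 6 (mod 13).
  v = [2, 4, 7, 7, 6].
Step 2: syndromes of r = [12, 6, 9, 11, 5] (all sums mod 13).
  S_0 = Σ v_i r_i = 2·12 + 4·6 + 7·9 + 7·11 + 6·5 = 218 ≡ 10.
  S_1 = Σ v_i α_i r_i = 2·7·12 + 4·3·6 + 7·5·9 + 7·6·11 + 6·11·5 = 1347 ≡ 8.
  α_i^2 mod 13 = [10, 9, 12, 10, 4].
  S_2 = Σ v_i α_i^2 r_i = 2·10·12 + 4·9·6 + 7·12·9 + 7·10·11 + 6·4·5 = 2102 ≡ 9.
  S = (10, 8, 9) ≠ 0, so r is not a codeword (an error is present).
Step 3: locate the error. For a single error e at position i, S_ℓ = v_i·e·α_i^ℓ, so α_err = S_1/S_0.
  S_0^{−1} = 10^{−1} = 4 (mod 13), so α_err = 8·4 = 32 ≡ 6 = α_4. Error position i = 4.
  Consistency check: S_2/S_1 = 9·5 = 45 ≡ 6 = α_err ✓ (single-error assumption holds).
Step 4: error magnitude e = S_0/v_4 = S_0·∏_{j≠4}(α_4 − α_j) = 10·2 = 20 ≡ 7 (mod 13).
Step 5: correct position 4: c_4 = r_4 − e = 11 − 7 ≡ 4 (mod 13). Hence c = [12, 6, 9, 4, 5].
  Check: interpolating c through the α_i gives m(x) = 8 + 8·x (degree < 2) with m(α_i) = c_i for every i, so c is indeed a codeword.


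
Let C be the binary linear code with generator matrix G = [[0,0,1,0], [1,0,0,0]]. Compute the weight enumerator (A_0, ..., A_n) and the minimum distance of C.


Weight distribution: A_0 = 1, A_1 = 2, A_2 = 1. Minimum distance d = 1.

Enumerate all 2^2 = 4 messages m ∈ F_2^2.
For each, compute codeword c = mG in F_2^4, then tally its weight.
  m = 00 → c = 0000, weight = 0.
  m = 10 → c = 0010, weight = 1.
  m = 01 → c = 1000, weight = 1.
  m = 11 → c = 1010, weight = 2.
Tally weights:
  weight 0: 1 codewords.
  weight 1: 2 codewords.
  weight 2: 1 codewords.
Minimum distance d = smallest w > 0 with A_w > 0 = 1.
Sanity: Σ A_w = 4 = 2^2 = 4 ✓.


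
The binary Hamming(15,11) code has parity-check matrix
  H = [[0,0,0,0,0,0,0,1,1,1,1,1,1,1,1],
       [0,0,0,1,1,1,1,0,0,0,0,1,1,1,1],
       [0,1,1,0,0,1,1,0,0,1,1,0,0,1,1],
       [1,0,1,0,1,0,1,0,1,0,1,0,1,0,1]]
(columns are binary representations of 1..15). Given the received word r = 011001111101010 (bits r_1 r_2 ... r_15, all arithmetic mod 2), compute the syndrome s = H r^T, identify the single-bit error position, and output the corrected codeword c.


s = (1, 0, 0, 1)^T, error position = 9, corrected codeword c = 011001110101010

Compute s = H r^T mod 2 one row at a time:
  s_1 = 1 + 1 + 1 + 0 + 1 + 0 + 1 + 0 = 5 ≡ 1 (mod 2).
  s_2 = 0 + 0 + 1 + 1 + 1 + 0 + 1 + 0 = 4 ≡ 0 (mod 2).
  s_3 = 1 + 1 + 1 + 1 + 1 + 0 + 1 + 0 = 6 ≡ 0 (mod 2).
  s_4 = 0 + 1 + 0 + 1 + 1 + 0 + 0 + 0 = 3 ≡ 1 (mod 2).
s = (1, 0, 0, 1)^T — this equals column 9 of H (binary 1001), so error is at position 9.
Correct: flip bit 9 of r = 011001111101010 to get c = 011001110101010.


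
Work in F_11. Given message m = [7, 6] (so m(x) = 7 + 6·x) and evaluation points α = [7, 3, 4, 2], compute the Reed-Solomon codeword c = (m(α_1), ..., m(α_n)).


c = [5, 3, 9, 8]

Message polynomial: m(x) = 7 + 6·x (mod 11).
For each evaluation point α_i, compute m(α_i) mod 11:
  α_1 = 7: Horner steps 6 → 5, so m(7) = 5.
  α_2 = 3: Horner steps 6 → 3, so m(3) = 3.
  α_3 = 4: Horner steps 6 → 9, so m(4) = 9.
  α_4 = 2: Horner steps 6 → 8, so m(2) = 8.
Codeword c = [5, 3, 9, 8] ∈ F_11^4.


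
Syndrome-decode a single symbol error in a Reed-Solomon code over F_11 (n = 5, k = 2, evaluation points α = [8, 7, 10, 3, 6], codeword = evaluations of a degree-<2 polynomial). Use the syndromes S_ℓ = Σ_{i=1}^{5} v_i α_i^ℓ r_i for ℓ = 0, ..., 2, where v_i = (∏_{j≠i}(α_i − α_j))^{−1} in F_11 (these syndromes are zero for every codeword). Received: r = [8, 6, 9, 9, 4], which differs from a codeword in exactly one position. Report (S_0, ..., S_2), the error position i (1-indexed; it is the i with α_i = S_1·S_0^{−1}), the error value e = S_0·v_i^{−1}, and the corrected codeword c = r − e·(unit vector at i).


S = (10, 1, 10), error at position 3, error magnitude e = 8, c = [8, 6, 1, 9, 4].

Step 1: column multipliers v_i = (∏_{j≠i}(α_i − α_j))^{−1} mod 11.
  i = 1 (α = 8): (8−7)(8−10)(8−3)(8−6) = 1·(−2)·5·2 = −20 ≡ 2, so v_1 = 2^{−1} = 6 (mod 11).
  i = 2 (α = 7): (7−8)(7−10)(7−3)(7−6) = (−1)·(−3)·4·1 = 12 ≡ 1, so v_2 = 1^{−1} = 1 (mod 11).
  i = 3 (α = 10): (10−8)(10−7)(10−3)(10−6) = 2·3·7·4 = 168 ≡ 3, so v_3 = 3^{−1} = 4 (mod 11).
  i = 4 (α = 3): (3−8)(3−7)(3−10)(3−6) = (−5)·(−4)·(−7)·(−3) = 420 ≡ 2, so v_4 = 2^{−1} = 6 (mod 11).
  i = 5 (α = 6): (6−8)(6−7)(6−10)(6−3) = (−2)·(−1)·(−4)·3 = −24 ≡ 9, so v_5 = 9^{−1} = 5 (mod 11).
  v = [6, 1, 4, 6, 5].
Step 2: syndromes of r = [8, 6, 9, 9, 4] (all sums mod 11).
  S_0 = Σ v_i r_i = 6·8 + 1·6 + 4·9 + 6·9 + 5·4 = 164 ≡ 10.
  S_1 = Σ v_i α_i r_i = 6·8·8 + 1·7·6 + 4·10·9 + 6·3·9 + 5·6·4 = 1068 ≡ 1.
  α_i^2 mod 11 = [9, 5, 1, 9, 3].
  S_2 = Σ v_i α_i^2 r_i = 6·9·8 + 1·5·6 + 4·1·9 + 6·9·9 + 5·3·4 = 1044 ≡ 10.
  S = (10, 1, 10) ≠ 0, so r is not a codeword (an error is present).
Step 3: locate the error. For a single error e at position i, S_ℓ = v_i·e·α_i^ℓ, so α_err = S_1/S_0.
  S_0^{−1} = 10^{−1} = 10 (mod 11), so α_err = 1·10 = 10 ≡ 10 = α_3. Error position i = 3.
  Consistency check: S_2/S_1 = 10·1 = 10 ≡ 10 = α_err ✓ (single-error assumption holds).
Step 4: error magnitude e = S_0/v_3 = S_0·∏_{j≠3}(α_3 − α_j) = 10·3 = 30 ≡ 8 (mod 11).
Step 5: correct position 3: c_3 = r_3 − e = 9 − 8 ≡ 1 (mod 11). Hence c = [8, 6, 1, 9, 4].
  Check: interpolating c through the α_i gives m(x) = 3 + 2·x (degree < 2) with m(α_i) = c_i for every i, so c is indeed a codeword.


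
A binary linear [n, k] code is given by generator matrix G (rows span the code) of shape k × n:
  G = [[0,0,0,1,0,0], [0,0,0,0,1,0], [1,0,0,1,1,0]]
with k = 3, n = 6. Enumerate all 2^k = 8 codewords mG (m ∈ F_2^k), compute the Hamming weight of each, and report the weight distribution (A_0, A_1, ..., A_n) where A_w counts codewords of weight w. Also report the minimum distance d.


Weight distribution: A_0 = 1, A_1 = 3, A_2 = 3, A_3 = 1. Minimum distance d = 1.

Enumerate all 2^3 = 8 messages m ∈ F_2^3.
For each, compute codeword c = mG in F_2^6, then tally its weight.
  m = 000 → c = 000000, weight = 0.
  m = 100 → c = 000100, weight = 1.
  m = 010 → c = 000010, weight = 1.
  m = 110 → c = 000110, weight = 2.
  m = 001 → c = 100110, weight = 3.
  m = 101 → c = 100010, weight = 2.
  m = 011 → c = 100100, weight = 2.
  m = 111 → c = 100000, weight = 1.
Tally weights:
  weight 0: 1 codewords.
  weight 1: 3 codewords.
  weight 2: 3 codewords.
  weight 3: 1 codewords.
Minimum distance d = smallest w > 0 with A_w > 0 = 1.
Sanity: Σ A_w = 8 = 2^3 = 8 ✓.


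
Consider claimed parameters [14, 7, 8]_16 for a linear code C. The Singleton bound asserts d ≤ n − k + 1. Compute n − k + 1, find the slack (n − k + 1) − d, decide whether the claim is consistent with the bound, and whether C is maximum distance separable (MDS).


Singleton RHS = n − k + 1 = 8, slack = 0, bound satisfied, MDS.

Singleton bound: d ≤ n − k + 1.
Here n = 14, k = 7, so n − k + 1 = 8.
Given d = 8, check d ≤ 8: YES.
Slack = (n − k + 1) − d = 0.
The code is MDS (slack = 0).
Description: the claimed parameters are [14, 7, 8]_16; such a code would be MDS (meets Singleton bound).


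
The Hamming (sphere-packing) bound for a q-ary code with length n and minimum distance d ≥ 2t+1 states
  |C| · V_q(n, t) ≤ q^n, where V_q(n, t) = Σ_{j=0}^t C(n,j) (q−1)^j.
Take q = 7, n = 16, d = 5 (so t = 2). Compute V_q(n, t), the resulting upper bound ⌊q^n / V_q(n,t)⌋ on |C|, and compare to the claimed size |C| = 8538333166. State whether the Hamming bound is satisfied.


V_q(n, t) = 4417, q^n = 33232930569601, Hamming bound = 7523869270, |C| = 8538333166 > bound (violated).

Step 1: Compute V_q(n, t) = Σ_{j=0}^2 C(n, j) (q−1)^j.
  j = 0: C(16,0)·(6)^0 = 1·1 = 1.
  j = 1: C(16,1)·(6)^1 = 16·6 = 96.
  j = 2: C(16,2)·(6)^2 = 120·36 = 4320.
  V_q(n, t) = 1 + 96 + 4320 = 4417.
Step 2: q^n = 7^16 = 33232930569601.
Step 3: Hamming bound ⌊q^n / V_q(n,t)⌋ = ⌊33232930569601/4417⌋ = 7523869270.
Step 4: Compare |C| = 8538333166 to 7523869270: violated.
The claimed |C| lies above the Hamming bound, so no 7-ary code of length 16 with d ≥ 5 can have 8538333166 codewords.


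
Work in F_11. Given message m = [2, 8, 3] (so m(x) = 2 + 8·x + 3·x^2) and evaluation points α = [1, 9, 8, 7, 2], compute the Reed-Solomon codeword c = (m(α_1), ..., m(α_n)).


c = [2, 9, 5, 7, 8]

Message polynomial: m(x) = 2 + 8·x + 3·x^2 (mod 11).
For each evaluation point α_i, compute m(α_i) mod 11:
  α_1 = 1: Horner steps 3 → 0 → 2, so m(1) = 2.
  α_2 = 9: Horner steps 3 → 2 → 9, so m(9) = 9.
  α_3 = 8: Horner steps 3 → 10 → 5, so m(8) = 5.
  α_4 = 7: Horner steps 3 → 7 → 7, so m(7) = 7.
  α_5 = 2: Horner steps 3 → 3 → 8, so m(2) = 8.
Codeword c = [2, 9, 5, 7, 8] ∈ F_11^5.


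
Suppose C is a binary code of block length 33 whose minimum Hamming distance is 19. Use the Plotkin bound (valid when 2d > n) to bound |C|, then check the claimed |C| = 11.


Plotkin bound M ≤ 6; given |C| = 11 > bound (violated).

Check applicability: 2d = 38, n = 33.
2d − n = 5 > 0, so Plotkin applies.
Compute d/(2d−n) = 19/5 ≈ 3.8000.
⌊d/(2d−n)⌋ = 3.
Plotkin bound: M ≤ 2·3 = 6.
Given |C| = 11, check: VIOLATED.
This |C| is above the Plotkin bound, so no binary code with n = 33, d = 19 and 11 codewords exists.


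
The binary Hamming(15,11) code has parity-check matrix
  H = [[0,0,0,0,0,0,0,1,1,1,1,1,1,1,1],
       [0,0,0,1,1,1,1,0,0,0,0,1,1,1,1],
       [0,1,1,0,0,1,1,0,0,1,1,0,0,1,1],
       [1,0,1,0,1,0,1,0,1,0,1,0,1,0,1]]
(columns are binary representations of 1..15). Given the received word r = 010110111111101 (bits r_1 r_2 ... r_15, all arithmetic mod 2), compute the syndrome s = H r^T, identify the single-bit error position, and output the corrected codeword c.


s = (1, 0, 1, 0)^T, error position = 10, corrected codeword c = 010110111011101

Compute s = H r^T mod 2 one row at a time:
  s_1 = 1 + 1 + 1 + 1 + 1 + 1 + 0 + 1 = 7 ≡ 1 (mod 2).
  s_2 = 1 + 1 + 0 + 1 + 1 + 1 + 0 + 1 = 6 ≡ 0 (mod 2).
  s_3 = 1 + 0 + 0 + 1 + 1 + 1 + 0 + 1 = 5 ≡ 1 (mod 2).
  s_4 = 0 + 0 + 1 + 1 + 1 + 1 + 1 + 1 = 6 ≡ 0 (mod 2).
s = (1, 0, 1, 0)^T — this equals column 10 of H (binary 1010), so error is at position 10.
Correct: flip bit 10 of r = 010110111111101 to get c = 010110111011101.


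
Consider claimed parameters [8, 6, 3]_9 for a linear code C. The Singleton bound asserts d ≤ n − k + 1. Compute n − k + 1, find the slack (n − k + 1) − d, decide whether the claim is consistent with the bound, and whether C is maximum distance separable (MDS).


Singleton RHS = n − k + 1 = 3, slack = 0, bound satisfied, MDS.

Singleton bound: d ≤ n − k + 1.
Here n = 8, k = 6, so n − k + 1 = 3.
Given d = 3, check d ≤ 3: YES.
Slack = (n − k + 1) − d = 0.
The code is MDS (slack = 0).
Description: the claimed parameters are [8, 6, 3]_9; such a code would be MDS (meets Singleton bound).


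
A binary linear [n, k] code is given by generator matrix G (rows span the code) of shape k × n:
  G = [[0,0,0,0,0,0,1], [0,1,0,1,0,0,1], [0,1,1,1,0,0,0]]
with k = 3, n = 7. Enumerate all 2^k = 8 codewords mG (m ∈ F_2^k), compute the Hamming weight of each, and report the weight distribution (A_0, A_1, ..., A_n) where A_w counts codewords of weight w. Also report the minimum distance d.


Weight distribution: A_0 = 1, A_1 = 2, A_2 = 2, A_3 = 2, A_4 = 1. Minimum distance d = 1.

Enumerate all 2^3 = 8 messages m ∈ F_2^3.
For each, compute codeword c = mG in F_2^7, then tally its weight.
  m = 000 → c = 0000000, weight = 0.
  m = 100 → c = 0000001, weight = 1.
  m = 010 → c = 0101001, weight = 3.
  m = 110 → c = 0101000, weight = 2.
  m = 001 → c = 0111000, weight = 3.
  m = 101 → c = 0111001, weight = 4.
  m = 011 → c = 0010001, weight = 2.
  m = 111 → c = 0010000, weight = 1.
Tally weights:
  weight 0: 1 codewords.
  weight 1: 2 codewords.
  weight 2: 2 codewords.
  weight 3: 2 codewords.
  weight 4: 1 codewords.
Minimum distance d = smallest w > 0 with A_w > 0 = 1.
Sanity: Σ A_w = 8 = 2^3 = 8 ✓.


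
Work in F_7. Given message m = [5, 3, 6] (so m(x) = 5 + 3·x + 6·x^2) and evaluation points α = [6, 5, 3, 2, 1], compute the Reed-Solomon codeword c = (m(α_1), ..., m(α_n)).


c = [1, 2, 5, 0, 0]

Message polynomial: m(x) = 5 + 3·x + 6·x^2 (mod 7).
For each evaluation point α_i, compute m(α_i) mod 7:
  α_1 = 6: Horner steps 6 → 4 → 1, so m(6) = 1.
  α_2 = 5: Horner steps 6 → 5 → 2, so m(5) = 2.
  α_3 = 3: Horner steps 6 → 0 → 5, so m(3) = 5.
  α_4 = 2: Horner steps 6 → 1 → 0, so m(2) = 0.
  α_5 = 1: Horner steps 6 → 2 → 0, so m(1) = 0.
Codeword c = [1, 2, 5, 0, 0] ∈ F_7^5.


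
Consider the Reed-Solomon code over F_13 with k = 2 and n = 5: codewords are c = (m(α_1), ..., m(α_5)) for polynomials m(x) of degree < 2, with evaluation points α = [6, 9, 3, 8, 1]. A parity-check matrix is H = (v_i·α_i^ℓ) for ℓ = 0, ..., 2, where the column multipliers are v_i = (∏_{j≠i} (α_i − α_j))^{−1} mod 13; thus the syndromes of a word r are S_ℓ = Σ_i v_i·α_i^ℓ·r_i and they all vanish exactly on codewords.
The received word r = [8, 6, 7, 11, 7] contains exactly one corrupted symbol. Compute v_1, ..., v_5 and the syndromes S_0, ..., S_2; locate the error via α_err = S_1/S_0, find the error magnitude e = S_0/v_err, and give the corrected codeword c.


S = (5, 2, 6), error at position 3, error magnitude e = 10, c = [8, 6, 10, 11, 7].

Step 1: column multipliers v_i = (∏_{j≠i}(α_i − α_j))^{−1} mod 13.
  i = 1 (α = 6): (6−9)(6−3)(6−8)(6−1) = (−3)·3·(−2)·5 = 90 ≡ 12, so v_1 = 12^{−1} = 12 (mod 13).
  i = 2 (α = 9): (9−6)(9−3)(9−8)(9−1) = 3·6·1·8 = 144 ≡ 1, so v_2 = 1^{−1} = 1 (mod 13).
  i = 3 (α = 3): (3−6)(3−9)(3−8)(3−1) = (−3)·(−6)·(−5)·2 = −180 ≡ 2, so v_3 = 2^{−1} = 7 (mod 13).
  i = 4 (α = 8): (8−6)(8−9)(8−3)(8−1) = 2·(−1)·5·7 = −70 ≡ 8, so v_4 = 8^{−1} = 5 (mod 13).
  i = 5 (α = 1): (1−6)(1−9)(1−3)(1−8) = (−5)·(−8)·(−2)·(−7) = 560 ≡ 1, so v_5 = 1^{−1} = 1 (mod 13).
  v = [12, 1, 7, 5, 1].
Step 2: syndromes of r = [8, 6, 7, 11, 7] (all sums mod 13).
  S_0 = Σ v_i r_i = 12·8 + 1·6 + 7·7 + 5·11 + 1·7 = 213 ≡ 5.
  S_1 = Σ v_i α_i r_i = 12·6·8 + 1·9·6 + 7·3·7 + 5·8·11 + 1·1·7 = 1224 ≡ 2.
  α_i^2 mod 13 = [10, 3, 9, 12, 1].
  S_2 = Σ v_i α_i^2 r_i = 12·10·8 + 1·3·6 + 7·9·7 + 5·12·11 + 1·1·7 = 2086 ≡ 6.
  S = (5, 2, 6) ≠ 0, so r is not a codeword (an error is present).
Step 3: locate the error. For a single error e at position i, S_ℓ = v_i·e·α_i^ℓ, so α_err = S_1/S_0.
  S_0^{−1} = 5^{−1} = 8 (mod 13), so α_err = 2·8 = 16 ≡ 3 = α_3. Error position i = 3.
  Consistency check: S_2/S_1 = 6·7 = 42 ≡ 3 = α_err ✓ (single-error assumption holds).
Step 4: error magnitude e = S_0/v_3 = S_0·∏_{j≠3}(α_3 − α_j) = 5·2 = 10 ≡ 10 (mod 13).
Step 5: correct position 3: c_3 = r_3 − e = 7 − 10 ≡ 10 (mod 13). Hence c = [8, 6, 10, 11, 7].
  Check: interpolating c through the α_i gives m(x) = 12 + 8·x (degree < 2) with m(α_i) = c_i for every i, so c is indeed a codeword.


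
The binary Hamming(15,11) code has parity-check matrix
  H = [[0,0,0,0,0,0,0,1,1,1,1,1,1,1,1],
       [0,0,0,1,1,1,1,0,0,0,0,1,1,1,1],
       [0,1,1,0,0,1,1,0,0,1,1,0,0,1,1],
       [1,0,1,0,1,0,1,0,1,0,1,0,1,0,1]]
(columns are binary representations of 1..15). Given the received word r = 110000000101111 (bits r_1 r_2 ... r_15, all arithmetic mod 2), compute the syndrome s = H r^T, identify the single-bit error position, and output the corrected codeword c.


s = (1, 0, 0, 1)^T, error position = 9, corrected codeword c = 110000001101111

Compute s = H r^T mod 2 one row at a time:
  s_1 = 0 + 0 + 1 + 0 + 1 + 1 + 1 + 1 = 5 ≡ 1 (mod 2).
  s_2 = 0 + 0 + 0 + 0 + 1 + 1 + 1 + 1 = 4 ≡ 0 (mod 2).
  s_3 = 1 + 0 + 0 + 0 + 1 + 0 + 1 + 1 = 4 ≡ 0 (mod 2).
  s_4 = 1 + 0 + 0 + 0 + 0 + 0 + 1 + 1 = 3 ≡ 1 (mod 2).
s = (1, 0, 0, 1)^T — this equals column 9 of H (binary 1001), so error is at position 9.
Correct: flip bit 9 of r = 110000000101111 to get c = 110000001101111.


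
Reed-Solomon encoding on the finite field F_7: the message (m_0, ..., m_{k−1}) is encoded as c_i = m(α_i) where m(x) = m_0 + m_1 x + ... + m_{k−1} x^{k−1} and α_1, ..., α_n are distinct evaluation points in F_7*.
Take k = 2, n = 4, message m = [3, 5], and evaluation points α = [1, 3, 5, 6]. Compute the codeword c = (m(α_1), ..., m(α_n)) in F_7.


c = [1, 4, 0, 5]

Message polynomial: m(x) = 3 + 5·x (mod 7).
For each evaluation point α_i, compute m(α_i) mod 7:
  α_1 = 1: Horner steps 5 → 1, so m(1) = 1.
  α_2 = 3: Horner steps 5 → 4, so m(3) = 4.
  α_3 = 5: Horner steps 5 → 0, so m(5) = 0.
  α_4 = 6: Horner steps 5 → 5, so m(6) = 5.
Codeword c = [1, 4, 0, 5] ∈ F_7^4.


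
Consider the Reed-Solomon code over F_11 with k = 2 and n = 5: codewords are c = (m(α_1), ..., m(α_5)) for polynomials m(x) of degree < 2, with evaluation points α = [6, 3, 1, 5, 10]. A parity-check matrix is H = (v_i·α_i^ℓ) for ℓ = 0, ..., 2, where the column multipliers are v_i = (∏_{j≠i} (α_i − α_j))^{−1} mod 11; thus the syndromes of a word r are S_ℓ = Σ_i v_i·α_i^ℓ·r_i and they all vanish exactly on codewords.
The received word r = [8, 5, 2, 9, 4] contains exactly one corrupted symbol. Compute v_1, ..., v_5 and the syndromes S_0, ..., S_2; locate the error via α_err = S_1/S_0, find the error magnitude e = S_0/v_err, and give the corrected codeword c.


S = (4, 1, 3), error at position 2, error magnitude e = 5, c = [8, 0, 2, 9, 4].

Step 1: column multipliers v_i = (∏_{j≠i}(α_i − α_j))^{−1} mod 11.
  i = 1 (α = 6): (6−3)(6−1)(6−5)(6−10) = 3·5·1·(−4) = −60 ≡ 6, so v_1 = 6^{−1} = 2 (mod 11).
  i = 2 (α = 3): (3−6)(3−1)(3−5)(3−10) = (−3)·2·(−2)·(−7) = −84 ≡ 4, so v_2 = 4^{−1} = 3 (mod 11).
  i = 3 (α = 1): (1−6)(1−3)(1−5)(1−10) = (−5)·(−2)·(−4)·(−9) = 360 ≡ 8, so v_3 = 8^{−1} = 7 (mod 11).
  i = 4 (α = 5): (5−6)(5−3)(5−1)(5−10) = (−1)·2·4·(−5) = 40 ≡ 7, so v_4 = 7^{−1} = 8 (mod 11).
  i = 5 (α = 10): (10−6)(10−3)(10−1)(10−5) = 4·7·9·5 = 1260 ≡ 6, so v_5 = 6^{−1} = 2 (mod 11).
  v = [2, 3, 7, 8, 2].
Step 2: syndromes of r = [8, 5, 2, 9, 4] (all sums mod 11).
  S_0 = Σ v_i r_i = 2·8 + 3·5 + 7·2 + 8·9 + 2·4 = 125 ≡ 4.
  S_1 = Σ v_i α_i r_i = 2·6·8 + 3·3·5 + 7·1·2 + 8·5·9 + 2·10·4 = 595 ≡ 1.
  α_i^2 mod 11 = [3, 9, 1, 3, 1].
  S_2 = Σ v_i α_i^2 r_i = 2·3·8 + 3·9·5 + 7·1·2 + 8·3·9 + 2·1·4 = 421 ≡ 3.
  S = (4, 1, 3) ≠ 0, so r is not a codeword (an error is present).
Step 3: locate the error. For a single error e at position i, S_ℓ = v_i·e·α_i^ℓ, so α_err = S_1/S_0.
  S_0^{−1} = 4^{−1} = 3 (mod 11), so α_err = 1·3 = 3 ≡ 3 = α_2. Error position i = 2.
  Consistency check: S_2/S_1 = 3·1 = 3 ≡ 3 = α_err ✓ (single-error assumption holds).
Step 4: error magnitude e = S_0/v_2 = S_0·∏_{j≠2}(α_2 − α_j) = 4·4 = 16 ≡ 5 (mod 11).
Step 5: correct position 2: c_2 = r_2 − e = 5 − 5 ≡ 0 (mod 11). Hence c = [8, 0, 2, 9, 4].
  Check: interpolating c through the α_i gives m(x) = 3 + 10·x (degree < 2) with m(α_i) = c_i for every i, so c is indeed a codeword.


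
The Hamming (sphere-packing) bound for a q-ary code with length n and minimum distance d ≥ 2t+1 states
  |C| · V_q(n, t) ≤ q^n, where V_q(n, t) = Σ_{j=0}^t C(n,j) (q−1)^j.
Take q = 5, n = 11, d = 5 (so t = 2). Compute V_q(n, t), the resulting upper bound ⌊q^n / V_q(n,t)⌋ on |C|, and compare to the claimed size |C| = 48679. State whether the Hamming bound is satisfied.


V_q(n, t) = 925, q^n = 48828125, Hamming bound = 52787, |C| = 48679 ≤ bound (satisfied).

Step 1: Compute V_q(n, t) = Σ_{j=0}^2 C(n, j) (q−1)^j.
  j = 0: C(11,0)·(4)^0 = 1·1 = 1.
  j = 1: C(11,1)·(4)^1 = 11·4 = 44.
  j = 2: C(11,2)·(4)^2 = 55·16 = 880.
  V_q(n, t) = 1 + 44 + 880 = 925.
Step 2: q^n = 5^11 = 48828125.
Step 3: Hamming bound ⌊q^n / V_q(n,t)⌋ = ⌊48828125/925⌋ = 52787.
Step 4: Compare |C| = 48679 to 52787: satisfied.
The claimed |C| lies below the Hamming bound.


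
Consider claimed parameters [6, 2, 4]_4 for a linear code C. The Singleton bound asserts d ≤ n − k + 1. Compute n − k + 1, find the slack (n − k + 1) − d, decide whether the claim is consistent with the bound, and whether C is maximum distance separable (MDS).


Singleton RHS = n − k + 1 = 5, slack = 1, bound satisfied, not MDS.

Singleton bound: d ≤ n − k + 1.
Here n = 6, k = 2, so n − k + 1 = 5.
Given d = 4, check d ≤ 5: YES.
Slack = (n − k + 1) − d = 1.
The code is NOT MDS (slack = 1 > 0).
Description: the claimed parameters are [6, 2, 4]_4; such a code would be non-MDS.


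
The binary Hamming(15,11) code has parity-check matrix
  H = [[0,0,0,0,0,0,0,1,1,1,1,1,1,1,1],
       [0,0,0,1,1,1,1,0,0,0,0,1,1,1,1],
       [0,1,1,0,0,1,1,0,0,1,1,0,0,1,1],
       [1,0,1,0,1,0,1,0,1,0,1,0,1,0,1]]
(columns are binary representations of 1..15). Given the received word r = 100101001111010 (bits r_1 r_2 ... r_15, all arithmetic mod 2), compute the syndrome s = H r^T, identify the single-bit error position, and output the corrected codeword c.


s = (1, 0, 0, 1)^T, error position = 9, corrected codeword c = 100101000111010

Compute s = H r^T mod 2 one row at a time:
  s_1 = 0 + 1 + 1 + 1 + 1 + 0 + 1 + 0 = 5 ≡ 1 (mod 2).
  s_2 = 1 + 0 + 1 + 0 + 1 + 0 + 1 + 0 = 4 ≡ 0 (mod 2).
  s_3 = 0 + 0 + 1 + 0 + 1 + 1 + 1 + 0 = 4 ≡ 0 (mod 2).
  s_4 = 1 + 0 + 0 + 0 + 1 + 1 + 0 + 0 = 3 ≡ 1 (mod 2).
s = (1, 0, 0, 1)^T — this equals column 9 of H (binary 1001), so error is at position 9.
Correct: flip bit 9 of r = 100101001111010 to get c = 100101000111010.


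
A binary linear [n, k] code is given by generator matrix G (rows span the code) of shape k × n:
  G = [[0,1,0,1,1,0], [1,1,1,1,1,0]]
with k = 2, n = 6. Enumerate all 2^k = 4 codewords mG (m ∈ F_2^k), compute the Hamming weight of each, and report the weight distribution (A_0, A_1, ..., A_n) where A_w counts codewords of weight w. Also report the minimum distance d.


Weight distribution: A_0 = 1, A_2 = 1, A_3 = 1, A_5 = 1. Minimum distance d = 2.

Enumerate all 2^2 = 4 messages m ∈ F_2^2.
For each, compute codeword c = mG in F_2^6, then tally its weight.
  m = 00 → c = 000000, weight = 0.
  m = 10 → c = 010110, weight = 3.
  m = 01 → c = 111110, weight = 5.
  m = 11 → c = 101000, weight = 2.
Tally weights:
  weight 0: 1 codewords.
  weight 2: 1 codewords.
  weight 3: 1 codewords.
  weight 5: 1 codewords.
Minimum distance d = smallest w > 0 with A_w > 0 = 2.
Sanity: Σ A_w = 4 = 2^2 = 4 ✓.


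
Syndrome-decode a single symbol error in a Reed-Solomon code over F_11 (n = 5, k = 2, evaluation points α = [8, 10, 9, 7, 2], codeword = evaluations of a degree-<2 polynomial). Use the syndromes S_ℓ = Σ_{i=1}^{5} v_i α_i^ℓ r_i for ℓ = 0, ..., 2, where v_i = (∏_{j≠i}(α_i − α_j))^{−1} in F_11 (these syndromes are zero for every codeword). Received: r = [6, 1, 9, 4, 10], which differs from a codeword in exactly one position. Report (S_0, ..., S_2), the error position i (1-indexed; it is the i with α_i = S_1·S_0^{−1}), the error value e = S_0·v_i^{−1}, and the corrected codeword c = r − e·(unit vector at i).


S = (4, 6, 9), error at position 4, error magnitude e = 1, c = [6, 1, 9, 3, 10].

Step 1: column multipliers v_i = (∏_{j≠i}(α_i − α_j))^{−1} mod 11.
  i = 1 (α = 8): (8−10)(8−9)(8−7)(8−2) = (−2)·(−1)·1·6 = 12 ≡ 1, so v_1 = 1^{−1} = 1 (mod 11).
  i = 2 (α = 10): (10−8)(10−9)(10−7)(10−2) = 2·1·3·8 = 48 ≡ 4, so v_2 = 4^{−1} = 3 (mod 11).
  i = 3 (α = 9): (9−8)(9−10)(9−7)(9−2) = 1·(−1)·2·7 = −14 ≡ 8, so v_3 = 8^{−1} = 7 (mod 11).
  i = 4 (α = 7): (7−8)(7−10)(7−9)(7−2) = (−1)·(−3)·(−2)·5 = −30 ≡ 3, so v_4 = 3^{−1} = 4 (mod 11).
  i = 5 (α = 2): (2−8)(2−10)(2−9)(2−7) = (−6)·(−8)·(−7)·(−5) = 1680 ≡ 8, so v_5 = 8^{−1} = 7 (mod 11).
  v = [1, 3, 7, 4, 7].
Step 2: syndromes of r = [6, 1, 9, 4, 10] (all sums mod 11).
  S_0 = Σ v_i r_i = 1·6 + 3·1 + 7·9 + 4·4 + 7·10 = 158 ≡ 4.
  S_1 = Σ v_i α_i r_i = 1·8·6 + 3·10·1 + 7·9·9 + 4·7·4 + 7·2·10 = 897 ≡ 6.
  α_i^2 mod 11 = [9, 1, 4, 5, 4].
  S_2 = Σ v_i α_i^2 r_i = 1·9·6 + 3·1·1 + 7·4·9 + 4·5·4 + 7·4·10 = 669 ≡ 9.
  S = (4, 6, 9) ≠ 0, so r is not a codeword (an error is present).
Step 3: locate the error. For a single error e at position i, S_ℓ = v_i·e·α_i^ℓ, so α_err = S_1/S_0.
  S_0^{−1} = 4^{−1} = 3 (mod 11), so α_err = 6·3 = 18 ≡ 7 = α_4. Error position i = 4.
  Consistency check: S_2/S_1 = 9·2 = 18 ≡ 7 = α_err ✓ (single-error assumption holds).
Step 4: error magnitude e = S_0/v_4 = S_0·∏_{j≠4}(α_4 − α_j) = 4·3 = 12 ≡ 1 (mod 11).
Step 5: correct position 4: c_4 = r_4 − e = 4 − 1 ≡ 3 (mod 11). Hence c = [6, 1, 9, 3, 10].
  Check: interpolating c through the α_i gives m(x) = 4 + 3·x (degree < 2) with m(α_i) = c_i for every i, so c is indeed a codeword.
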